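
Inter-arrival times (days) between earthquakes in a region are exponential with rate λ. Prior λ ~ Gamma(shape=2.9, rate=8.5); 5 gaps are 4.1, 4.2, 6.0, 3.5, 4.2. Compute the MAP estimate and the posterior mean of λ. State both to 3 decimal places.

Σ times = 22.0. Posterior: Gamma(shape = 2.9+5 = 7.9, rate = 8.5+22.0 = 30.5).
Mode = (α−1)/β = 6.9/30.5 = 0.226.
Mean = α/β = 7.9/30.5 = 0.259.

λ_MAP = 0.226, E[λ|data] = 0.259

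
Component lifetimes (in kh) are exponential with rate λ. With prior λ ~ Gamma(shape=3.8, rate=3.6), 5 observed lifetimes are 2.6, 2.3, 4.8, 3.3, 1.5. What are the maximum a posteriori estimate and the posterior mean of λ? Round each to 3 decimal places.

Σ times = 14.5. Posterior: Gamma(shape = 3.8+5 = 8.8, rate = 3.6+14.5 = 18.1).
Mode = (α−1)/β = 7.8/18.1 = 0.431.
Mean = α/β = 8.8/18.1 = 0.486.
The posterior is right-skewed, so the mean exceeds the mode.

MAP = 0.431, posterior mean = 0.486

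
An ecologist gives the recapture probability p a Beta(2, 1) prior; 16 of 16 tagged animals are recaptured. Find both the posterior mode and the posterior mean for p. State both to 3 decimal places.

Posterior: Beta(2+16, 1+0) = Beta(18, 1).
Since β = 1 ≤ 1 and α > 1, the Beta density is monotone increasing on [0,1]; the mode is at 1.
Mean = 18/(18+1) = 0.947.

MAP: 1.000. Posterior mean: 0.947.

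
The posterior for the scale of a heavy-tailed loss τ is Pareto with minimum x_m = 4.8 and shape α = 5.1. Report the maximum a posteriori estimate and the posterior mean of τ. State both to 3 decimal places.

The Pareto density is strictly decreasing on [x_m, ∞), so the mode is x_m = 4.800.
Mean = α·x_m/(α−1) = 5.1·4.8/4.1 = 5.971.
Mean > mode: the posterior has a right tail.

MAP = 4.800, posterior mean = 5.971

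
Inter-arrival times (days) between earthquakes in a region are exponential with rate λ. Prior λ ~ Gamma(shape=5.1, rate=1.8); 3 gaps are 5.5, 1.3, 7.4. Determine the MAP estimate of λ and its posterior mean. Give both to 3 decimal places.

Σ times = 14.2. Posterior: Gamma(shape = 5.1+3 = 8.1, rate = 1.8+14.2 = 16.0).
Mode = (α−1)/β = 7.1/16.0 = 0.444.
Mean = α/β = 8.1/16.0 = 0.506.
Mean > mode: the posterior has a right tail.

MAP estimate = 0.444, posterior mean = 0.506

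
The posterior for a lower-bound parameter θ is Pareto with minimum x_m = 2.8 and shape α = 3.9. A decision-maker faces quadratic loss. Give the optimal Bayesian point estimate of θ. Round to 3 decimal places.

3.766

The Pareto density is strictly decreasing on [x_m, ∞), so the mode is x_m = 2.800.
Mean = α·x_m/(α−1) = 3.9·2.8/2.9 = 3.766.
Quadratic loss ⇒ the optimal estimator is the posterior mean.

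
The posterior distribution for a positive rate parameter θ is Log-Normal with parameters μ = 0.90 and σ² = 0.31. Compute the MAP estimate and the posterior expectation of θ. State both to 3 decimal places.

MAP = 1.804; posterior mean = 2.872

Mode = exp(μ − σ²) = exp(0.59) = 1.804.
Mean = exp(μ + σ²/2) = exp(1.055) = 2.872.
Right-skewed posterior ⇒ mode < mean.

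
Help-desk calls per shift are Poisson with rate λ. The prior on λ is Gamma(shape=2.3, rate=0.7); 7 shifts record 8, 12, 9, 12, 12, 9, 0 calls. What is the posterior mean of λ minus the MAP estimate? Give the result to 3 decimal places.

0.130

Σ counts = 62. Posterior: Gamma(shape = 2.3+62 = 64.3, rate = 0.7+7 = 7.7).
Mode = (α−1)/β = 63.3/7.7 = 8.221.
Mean = α/β = 64.3/7.7 = 8.351.
Difference = 8.351 − 8.221 = 0.130.
Mean > mode: the posterior has a right tail.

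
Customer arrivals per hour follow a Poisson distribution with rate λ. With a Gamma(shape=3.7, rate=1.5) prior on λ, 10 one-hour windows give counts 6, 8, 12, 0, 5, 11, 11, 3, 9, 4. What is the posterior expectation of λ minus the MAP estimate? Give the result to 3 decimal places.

0.087

Σ counts = 69. Posterior: Gamma(shape = 3.7+69 = 72.7, rate = 1.5+10 = 11.5).
Mode = (α−1)/β = 71.7/11.5 = 6.235.
Mean = α/β = 72.7/11.5 = 6.322.
Difference = 6.322 − 6.235 = 0.087.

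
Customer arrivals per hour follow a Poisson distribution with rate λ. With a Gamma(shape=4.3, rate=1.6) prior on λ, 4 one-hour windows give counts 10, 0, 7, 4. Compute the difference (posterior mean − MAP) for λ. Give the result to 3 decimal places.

0.179

Σ counts = 21. Posterior: Gamma(shape = 4.3+21 = 25.3, rate = 1.6+4 = 5.6).
Mode = (α−1)/β = 24.3/5.6 = 4.339.
Mean = α/β = 25.3/5.6 = 4.518.
Difference = 4.518 − 4.339 = 0.179.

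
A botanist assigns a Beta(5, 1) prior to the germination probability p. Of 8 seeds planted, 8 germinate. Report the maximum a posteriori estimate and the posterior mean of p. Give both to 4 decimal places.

Posterior: Beta(5+8, 1+0) = Beta(13, 1).
Since β = 1 ≤ 1 and α > 1, the Beta density is monotone increasing on [0,1]; the mode is at 1.
Mean = 13/(13+1) = 0.9286.
The posterior is left-skewed, so the mode exceeds the mean.

MAP: 1.0000. Posterior mean: 0.9286.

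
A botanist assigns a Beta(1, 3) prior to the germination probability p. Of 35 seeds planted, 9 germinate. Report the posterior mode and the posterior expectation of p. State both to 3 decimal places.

MAP = 0.243, posterior mean = 0.256

Posterior: Beta(1+9, 3+26) = Beta(10, 29).
Mode = (10−1)/(10+29−2) = 9/37 = 0.243.
Mean = 10/(10+29) = 10/39 = 0.256.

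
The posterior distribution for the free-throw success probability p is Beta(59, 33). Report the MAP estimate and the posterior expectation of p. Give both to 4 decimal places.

Mode = (59−1)/(59+33−2) = 58/90 = 0.6444.
Mean = 59/(59+33) = 59/92 = 0.6413.
The mean is pulled below the mode by the posterior's left skew.

MAP = 0.6444, posterior mean = 0.6413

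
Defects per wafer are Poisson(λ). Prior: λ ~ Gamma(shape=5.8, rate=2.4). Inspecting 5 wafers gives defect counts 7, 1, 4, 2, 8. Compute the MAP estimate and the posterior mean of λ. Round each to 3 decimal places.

Σ counts = 22. Posterior: Gamma(shape = 5.8+22 = 27.8, rate = 2.4+5 = 7.4).
Mode = (α−1)/β = 26.8/7.4 = 3.622.
Mean = α/β = 27.8/7.4 = 3.757.

MAP = 3.622, posterior mean = 3.757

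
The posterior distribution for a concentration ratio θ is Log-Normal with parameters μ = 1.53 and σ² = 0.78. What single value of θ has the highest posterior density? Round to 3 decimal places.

2.117

Mode = exp(μ − σ²) = exp(0.75) = 2.117.
Mean = exp(μ + σ²/2) = exp(1.920) = 6.821.
This is the posterior mode — the MAP estimate.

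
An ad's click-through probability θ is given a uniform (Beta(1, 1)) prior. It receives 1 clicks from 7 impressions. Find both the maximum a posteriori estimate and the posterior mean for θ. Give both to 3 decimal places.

MAP = 0.143, posterior mean = 0.222

Posterior: Beta(1+1, 1+6) = Beta(2, 7).
Mode = (2−1)/(2+7−2) = 1/7 = 0.143.
With a flat prior the MAP equals the MLE, 1/7.
Mean = 2/(2+7) = 2/9 = 0.222.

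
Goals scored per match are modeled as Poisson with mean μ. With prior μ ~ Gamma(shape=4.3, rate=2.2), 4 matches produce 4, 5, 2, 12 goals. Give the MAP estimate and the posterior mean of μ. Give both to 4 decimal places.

Σ counts = 23. Posterior: Gamma(shape = 4.3+23 = 27.3, rate = 2.2+4 = 6.2).
Mode = (α−1)/β = 26.3/6.2 = 4.2419.
Mean = α/β = 27.3/6.2 = 4.4032.
The mean is pulled above the mode by the posterior's right skew.

MAP: 4.2419. Posterior mean: 4.4032.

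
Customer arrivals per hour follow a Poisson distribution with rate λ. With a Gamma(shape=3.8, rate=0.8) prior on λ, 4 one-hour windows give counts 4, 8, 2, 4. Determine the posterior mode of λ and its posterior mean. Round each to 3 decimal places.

MAP = 4.333, posterior mean = 4.542

Σ counts = 18. Posterior: Gamma(shape = 3.8+18 = 21.8, rate = 0.8+4 = 4.8).
Mode = (α−1)/β = 20.8/4.8 = 4.333.
Mean = α/β = 21.8/4.8 = 4.542.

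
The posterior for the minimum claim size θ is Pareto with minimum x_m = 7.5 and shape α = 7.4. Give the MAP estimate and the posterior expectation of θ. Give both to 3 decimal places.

MAP = 7.500; posterior mean = 8.672

The Pareto density is strictly decreasing on [x_m, ∞), so the mode is x_m = 7.500.
Mean = α·x_m/(α−1) = 7.4·7.5/6.4 = 8.672.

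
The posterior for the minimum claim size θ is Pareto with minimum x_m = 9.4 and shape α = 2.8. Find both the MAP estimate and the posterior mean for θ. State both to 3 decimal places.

MAP estimate = 9.400, posterior mean = 14.622

The Pareto density is strictly decreasing on [x_m, ∞), so the mode is x_m = 9.400.
Mean = α·x_m/(α−1) = 2.8·9.4/1.8 = 14.622.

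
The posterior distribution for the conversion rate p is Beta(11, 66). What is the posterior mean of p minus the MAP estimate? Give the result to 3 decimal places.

Mode = (11−1)/(11+66−2) = 10/75 = 0.133.
Mean = 11/(11+66) = 11/77 = 0.143.
Difference = 0.143 − 0.133 = 0.010.

0.010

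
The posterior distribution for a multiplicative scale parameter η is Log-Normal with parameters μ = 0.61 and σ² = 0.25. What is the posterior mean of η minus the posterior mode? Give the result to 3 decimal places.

0.652

Mode = exp(μ − σ²) = exp(0.36) = 1.433.
Mean = exp(μ + σ²/2) = exp(0.735) = 2.085.
Difference = 2.085 − 1.433 = 0.652.
Right-skewed posterior ⇒ mode < mean.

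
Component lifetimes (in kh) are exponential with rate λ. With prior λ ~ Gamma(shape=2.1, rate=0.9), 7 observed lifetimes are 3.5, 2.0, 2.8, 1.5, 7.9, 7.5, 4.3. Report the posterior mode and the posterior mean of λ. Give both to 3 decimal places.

Σ times = 29.5. Posterior: Gamma(shape = 2.1+7 = 9.1, rate = 0.9+29.5 = 30.4).
Mode = (α−1)/β = 8.1/30.4 = 0.266.
Mean = α/β = 9.1/30.4 = 0.299.

MAP = 0.266, posterior mean = 0.299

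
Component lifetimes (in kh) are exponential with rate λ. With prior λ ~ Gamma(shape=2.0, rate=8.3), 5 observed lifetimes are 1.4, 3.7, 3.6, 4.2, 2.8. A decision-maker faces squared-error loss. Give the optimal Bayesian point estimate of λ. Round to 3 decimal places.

0.292

Σ times = 15.7. Posterior: Gamma(shape = 2.0+5 = 7.0, rate = 8.3+15.7 = 24.0).
Mode = (α−1)/β = 6.0/24.0 = 0.250.
Mean = α/β = 7.0/24.0 = 0.292.
Squared-error loss ⇒ the optimal estimator is the posterior mean.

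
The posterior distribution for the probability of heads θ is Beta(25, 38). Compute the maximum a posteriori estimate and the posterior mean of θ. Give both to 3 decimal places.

MAP: 0.393. Posterior mean: 0.397.

Mode = (25−1)/(25+38−2) = 24/61 = 0.393.
Mean = 25/(25+38) = 25/63 = 0.397.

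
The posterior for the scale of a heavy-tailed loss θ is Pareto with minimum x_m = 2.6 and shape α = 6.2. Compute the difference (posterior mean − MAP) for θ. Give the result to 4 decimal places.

0.5000

The Pareto density is strictly decreasing on [x_m, ∞), so the mode is x_m = 2.6000.
Mean = α·x_m/(α−1) = 6.2·2.6/5.2 = 3.1000.
Difference = 3.1000 − 2.6000 = 0.5000.
The mean is pulled above the mode by the posterior's right skew.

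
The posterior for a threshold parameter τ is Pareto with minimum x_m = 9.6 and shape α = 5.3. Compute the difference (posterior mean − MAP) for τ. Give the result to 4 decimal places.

2.2326

The Pareto density is strictly decreasing on [x_m, ∞), so the mode is x_m = 9.6000.
Mean = α·x_m/(α−1) = 5.3·9.6/4.3 = 11.8326.
Difference = 11.8326 − 9.6000 = 2.2326.
Mean > mode: the posterior has a right tail.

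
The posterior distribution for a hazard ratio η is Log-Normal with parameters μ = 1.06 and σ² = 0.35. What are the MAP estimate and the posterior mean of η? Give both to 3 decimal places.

Mode = exp(μ − σ²) = exp(0.71) = 2.034.
Mean = exp(μ + σ²/2) = exp(1.235) = 3.438.

η_MAP = 2.034, E[η|data] = 3.438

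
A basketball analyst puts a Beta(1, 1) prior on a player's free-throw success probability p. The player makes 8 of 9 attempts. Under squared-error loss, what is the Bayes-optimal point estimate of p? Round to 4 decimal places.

0.8182

Posterior: Beta(1+8, 1+1) = Beta(9, 2).
Mode = (9−1)/(9+2−2) = 8/9 = 0.8889.
Mean = 9/(9+2) = 9/11 = 0.8182.
Squared-error loss ⇒ the optimal estimator is the posterior mean.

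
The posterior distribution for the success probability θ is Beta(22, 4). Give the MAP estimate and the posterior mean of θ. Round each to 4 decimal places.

Mode = (22−1)/(22+4−2) = 21/24 = 0.8750.
Mean = 22/(22+4) = 22/26 = 0.8462.
The posterior is left-skewed, so the mode exceeds the mean.

MAP = 0.8750, posterior mean = 0.8462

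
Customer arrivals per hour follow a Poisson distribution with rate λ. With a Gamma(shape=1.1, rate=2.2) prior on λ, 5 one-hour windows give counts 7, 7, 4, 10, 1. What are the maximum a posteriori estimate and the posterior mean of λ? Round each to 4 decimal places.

λ_MAP = 4.0417, E[λ|data] = 4.1806

Σ counts = 29. Posterior: Gamma(shape = 1.1+29 = 30.1, rate = 2.2+5 = 7.2).
Mode = (α−1)/β = 29.1/7.2 = 4.0417.
Mean = α/β = 30.1/7.2 = 4.1806.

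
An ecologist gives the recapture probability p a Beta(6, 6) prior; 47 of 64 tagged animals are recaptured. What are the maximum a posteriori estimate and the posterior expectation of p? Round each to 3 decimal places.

Posterior: Beta(6+47, 6+17) = Beta(53, 23).
Mode = (53−1)/(53+23−2) = 52/74 = 0.703.
Mean = 53/(53+23) = 53/76 = 0.697.
The mean is pulled below the mode by the posterior's left skew.

p_MAP = 0.703, E[p|data] = 0.697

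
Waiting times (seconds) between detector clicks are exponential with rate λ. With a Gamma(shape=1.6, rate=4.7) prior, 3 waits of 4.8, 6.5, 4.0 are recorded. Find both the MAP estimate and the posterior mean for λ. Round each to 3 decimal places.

Σ times = 15.3. Posterior: Gamma(shape = 1.6+3 = 4.6, rate = 4.7+15.3 = 20.0).
Mode = (α−1)/β = 3.6/20.0 = 0.180.
Mean = α/β = 4.6/20.0 = 0.230.

MAP: 0.180. Posterior mean: 0.230.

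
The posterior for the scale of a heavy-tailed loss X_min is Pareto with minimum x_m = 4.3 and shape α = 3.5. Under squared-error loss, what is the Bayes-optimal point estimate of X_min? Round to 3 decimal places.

6.020

The Pareto density is strictly decreasing on [x_m, ∞), so the mode is x_m = 4.300.
Mean = α·x_m/(α−1) = 3.5·4.3/2.5 = 6.020.
Squared-error loss ⇒ the optimal estimator is the posterior mean.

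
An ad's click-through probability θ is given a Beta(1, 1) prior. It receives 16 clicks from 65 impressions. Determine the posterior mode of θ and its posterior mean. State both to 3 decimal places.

MAP: 0.246. Posterior mean: 0.254.

Posterior: Beta(1+16, 1+49) = Beta(17, 50).
Mode = (17−1)/(17+50−2) = 16/65 = 0.246.
With a flat prior the MAP equals the MLE, 16/65.
Mean = 17/(17+50) = 17/67 = 0.254.
The posterior is right-skewed, so the mean exceeds the mode.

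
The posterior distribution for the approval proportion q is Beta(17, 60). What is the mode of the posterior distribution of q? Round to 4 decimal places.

Mode = (17−1)/(17+60−2) = 16/75 = 0.2133.
Mean = 17/(17+60) = 17/77 = 0.2208.
This is the posterior mode — the MAP estimate.

0.2133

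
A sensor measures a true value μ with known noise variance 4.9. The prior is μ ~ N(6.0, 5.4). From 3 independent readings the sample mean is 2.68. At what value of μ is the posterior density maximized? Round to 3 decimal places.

3.451

Posterior for μ is Normal. Precision-weighted mean: (1/5.4·6.0 + 3/4.9·2.68) / (1/5.4 + 3/4.9) = 3.451.
A Normal posterior is symmetric, so mode = mean.
This is the posterior mode — the MAP estimate.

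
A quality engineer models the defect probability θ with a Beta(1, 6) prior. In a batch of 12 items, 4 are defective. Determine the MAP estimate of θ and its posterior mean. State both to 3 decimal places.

Posterior: Beta(1+4, 6+8) = Beta(5, 14).
Mode = (5−1)/(5+14−2) = 4/17 = 0.235.
Mean = 5/(5+14) = 5/19 = 0.263.

MAP estimate = 0.235, posterior mean = 0.263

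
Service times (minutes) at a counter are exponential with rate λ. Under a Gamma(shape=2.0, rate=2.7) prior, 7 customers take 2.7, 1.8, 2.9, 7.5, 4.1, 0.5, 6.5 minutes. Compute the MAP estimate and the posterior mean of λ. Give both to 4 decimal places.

Σ times = 26.0. Posterior: Gamma(shape = 2.0+7 = 9.0, rate = 2.7+26.0 = 28.7).
Mode = (α−1)/β = 8.0/28.7 = 0.2787.
Mean = α/β = 9.0/28.7 = 0.3136.
The posterior is right-skewed, so the mean exceeds the mode.

MAP: 0.2787. Posterior mean: 0.3136.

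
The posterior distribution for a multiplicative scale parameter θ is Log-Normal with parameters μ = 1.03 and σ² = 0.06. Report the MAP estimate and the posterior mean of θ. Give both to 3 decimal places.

Mode = exp(μ − σ²) = exp(0.97) = 2.638.
Mean = exp(μ + σ²/2) = exp(1.060) = 2.886.

MAP = 2.638; posterior mean = 2.886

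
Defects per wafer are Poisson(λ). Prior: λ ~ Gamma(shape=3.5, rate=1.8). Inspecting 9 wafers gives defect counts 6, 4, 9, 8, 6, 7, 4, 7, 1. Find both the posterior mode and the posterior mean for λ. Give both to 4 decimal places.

posterior mode = 5.0463, posterior mean = 5.1389

Σ counts = 52. Posterior: Gamma(shape = 3.5+52 = 55.5, rate = 1.8+9 = 10.8).
Mode = (α−1)/β = 54.5/10.8 = 5.0463.
Mean = α/β = 55.5/10.8 = 5.1389.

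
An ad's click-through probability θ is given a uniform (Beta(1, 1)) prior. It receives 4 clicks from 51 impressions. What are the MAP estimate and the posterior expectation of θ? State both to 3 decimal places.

MAP = 0.078, posterior mean = 0.094

Posterior: Beta(1+4, 1+47) = Beta(5, 48).
Mode = (5−1)/(5+48−2) = 4/51 = 0.078.
With a flat prior the MAP equals the MLE, 4/51.
Mean = 5/(5+48) = 5/53 = 0.094.
The mean is pulled above the mode by the posterior's right skew.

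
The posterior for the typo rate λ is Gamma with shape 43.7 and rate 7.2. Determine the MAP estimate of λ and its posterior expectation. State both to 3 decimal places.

Mode = (α−1)/β = 42.7/7.2 = 5.931.
Mean = α/β = 43.7/7.2 = 6.069.
The mean is pulled above the mode by the posterior's right skew.

MAP = 5.931, posterior mean = 6.069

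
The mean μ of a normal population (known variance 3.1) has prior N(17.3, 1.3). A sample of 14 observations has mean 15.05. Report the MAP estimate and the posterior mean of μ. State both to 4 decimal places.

MAP = 15.3775; posterior mean = 15.3775

Posterior for μ is Normal. Precision-weighted mean: (1/1.3·17.3 + 14/3.1·15.05) / (1/1.3 + 14/3.1) = 15.3775.
A Normal posterior is symmetric, so mode = mean.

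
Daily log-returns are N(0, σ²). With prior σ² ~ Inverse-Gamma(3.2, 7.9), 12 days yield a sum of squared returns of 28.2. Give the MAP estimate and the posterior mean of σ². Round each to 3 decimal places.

Posterior: Inverse-Gamma(shape = 3.2+12/2 = 9.2, scale = 7.9+28.2/2 = 22.0).
Mode = β/(α+1) = 22.0/10.2 = 2.157.
Mean = β/(α−1) = 22.0/8.2 = 2.683.
Mean > mode: the posterior has a right tail.

MAP: 2.157. Posterior mean: 2.683.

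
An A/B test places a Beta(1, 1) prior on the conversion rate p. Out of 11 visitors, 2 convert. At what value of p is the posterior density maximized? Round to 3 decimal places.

0.182

Posterior: Beta(1+2, 1+9) = Beta(3, 10).
Mode = (3−1)/(3+10−2) = 2/11 = 0.182.
Mean = 3/(3+10) = 3/13 = 0.231.
This is the posterior mode — the MAP estimate.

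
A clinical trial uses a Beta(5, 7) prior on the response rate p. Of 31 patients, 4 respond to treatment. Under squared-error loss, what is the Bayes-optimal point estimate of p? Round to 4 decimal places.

0.2093

Posterior: Beta(5+4, 7+27) = Beta(9, 34).
Mode = (9−1)/(9+34−2) = 8/41 = 0.1951.
Mean = 9/(9+34) = 9/43 = 0.2093.
Squared-error loss ⇒ the optimal estimator is the posterior mean.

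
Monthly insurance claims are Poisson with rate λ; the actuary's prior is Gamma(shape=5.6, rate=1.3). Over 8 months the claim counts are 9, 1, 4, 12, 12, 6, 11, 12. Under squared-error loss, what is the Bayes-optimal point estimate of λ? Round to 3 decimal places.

Σ counts = 67. Posterior: Gamma(shape = 5.6+67 = 72.6, rate = 1.3+8 = 9.3).
Mode = (α−1)/β = 71.6/9.3 = 7.699.
Mean = α/β = 72.6/9.3 = 7.806.
Squared-error loss ⇒ the optimal estimator is the posterior mean.

7.806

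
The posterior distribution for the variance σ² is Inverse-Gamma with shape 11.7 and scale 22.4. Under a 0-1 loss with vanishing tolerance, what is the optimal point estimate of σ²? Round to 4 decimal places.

Mode = β/(α+1) = 22.4/12.7 = 1.7638.
Mean = β/(α−1) = 22.4/10.7 = 2.0935.
This is the posterior mode — the MAP estimate.

1.7638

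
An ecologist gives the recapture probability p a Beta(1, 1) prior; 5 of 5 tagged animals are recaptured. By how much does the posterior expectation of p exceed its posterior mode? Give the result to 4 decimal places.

-0.1429

Posterior: Beta(1+5, 1+0) = Beta(6, 1).
Since β = 1 ≤ 1 and α > 1, the Beta density is monotone increasing on [0,1]; the mode is at 1.
Mean = 6/(6+1) = 0.8571.
Difference = 0.8571 − 1.0000 = -0.1429.
The mean is pulled below the mode by the posterior's left skew.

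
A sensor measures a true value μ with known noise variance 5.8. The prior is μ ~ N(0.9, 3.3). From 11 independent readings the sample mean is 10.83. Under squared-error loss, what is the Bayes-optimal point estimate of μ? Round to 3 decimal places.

9.462

Posterior for μ is Normal. Precision-weighted mean: (1/3.3·0.9 + 11/5.8·10.83) / (1/3.3 + 11/5.8) = 9.462.
A Normal posterior is symmetric, so mode = mean.
Squared-error loss ⇒ the optimal estimator is the posterior mean.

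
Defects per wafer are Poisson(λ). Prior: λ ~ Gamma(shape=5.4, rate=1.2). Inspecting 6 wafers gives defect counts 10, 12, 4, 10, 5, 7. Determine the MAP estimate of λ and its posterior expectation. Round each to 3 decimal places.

MAP = 7.278; posterior mean = 7.417

Σ counts = 48. Posterior: Gamma(shape = 5.4+48 = 53.4, rate = 1.2+6 = 7.2).
Mode = (α−1)/β = 52.4/7.2 = 7.278.
Mean = α/β = 53.4/7.2 = 7.417.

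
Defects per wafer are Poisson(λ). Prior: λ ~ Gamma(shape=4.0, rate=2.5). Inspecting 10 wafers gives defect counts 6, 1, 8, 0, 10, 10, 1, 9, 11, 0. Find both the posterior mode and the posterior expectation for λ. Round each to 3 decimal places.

Σ counts = 56. Posterior: Gamma(shape = 4.0+56 = 60.0, rate = 2.5+10 = 12.5).
Mode = (α−1)/β = 59.0/12.5 = 4.720.
Mean = α/β = 60.0/12.5 = 4.800.

MAP: 4.720. Posterior mean: 4.800.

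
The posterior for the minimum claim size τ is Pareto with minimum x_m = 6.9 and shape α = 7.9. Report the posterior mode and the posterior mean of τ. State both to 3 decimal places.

τ_MAP = 6.900, E[τ|data] = 7.900

The Pareto density is strictly decreasing on [x_m, ∞), so the mode is x_m = 6.900.
Mean = α·x_m/(α−1) = 7.9·6.9/6.9 = 7.900.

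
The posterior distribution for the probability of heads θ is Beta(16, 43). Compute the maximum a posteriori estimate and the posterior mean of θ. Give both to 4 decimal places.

MAP = 0.2632; posterior mean = 0.2712

Mode = (16−1)/(16+43−2) = 15/57 = 0.2632.
Mean = 16/(16+43) = 16/59 = 0.2712.
Right-skewed posterior ⇒ mode < mean.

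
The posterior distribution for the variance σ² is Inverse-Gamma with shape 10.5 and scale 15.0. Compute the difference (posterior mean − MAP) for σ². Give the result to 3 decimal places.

Mode = β/(α+1) = 15.0/11.5 = 1.304.
Mean = β/(α−1) = 15.0/9.5 = 1.579.
Difference = 1.579 − 1.304 = 0.275.

0.275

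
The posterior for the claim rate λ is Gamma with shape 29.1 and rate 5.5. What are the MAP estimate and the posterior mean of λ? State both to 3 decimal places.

λ_MAP = 5.109, E[λ|data] = 5.291

Mode = (α−1)/β = 28.1/5.5 = 5.109.
Mean = α/β = 29.1/5.5 = 5.291.
Right-skewed posterior ⇒ mode < mean.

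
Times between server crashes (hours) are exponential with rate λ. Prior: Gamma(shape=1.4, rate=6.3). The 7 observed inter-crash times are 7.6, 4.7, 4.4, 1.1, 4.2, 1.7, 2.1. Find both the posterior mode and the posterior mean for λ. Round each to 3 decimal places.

Σ times = 25.8. Posterior: Gamma(shape = 1.4+7 = 8.4, rate = 6.3+25.8 = 32.1).
Mode = (α−1)/β = 7.4/32.1 = 0.231.
Mean = α/β = 8.4/32.1 = 0.262.
The posterior is right-skewed, so the mean exceeds the mode.

MAP = 0.231; posterior mean = 0.262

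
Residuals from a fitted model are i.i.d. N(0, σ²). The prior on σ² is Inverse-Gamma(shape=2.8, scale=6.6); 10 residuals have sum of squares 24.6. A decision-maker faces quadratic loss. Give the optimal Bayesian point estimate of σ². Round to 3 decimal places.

2.779

Posterior: Inverse-Gamma(shape = 2.8+10/2 = 7.8, scale = 6.6+24.6/2 = 18.9).
Mode = β/(α+1) = 18.9/8.8 = 2.148.
Mean = β/(α−1) = 18.9/6.8 = 2.779.
Quadratic loss ⇒ the optimal estimator is the posterior mean.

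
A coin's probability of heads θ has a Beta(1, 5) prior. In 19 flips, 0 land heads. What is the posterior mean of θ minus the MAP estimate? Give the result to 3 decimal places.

Posterior: Beta(1+0, 5+19) = Beta(1, 24).
Since α = 1 ≤ 1 and β > 1, the Beta density is monotone decreasing on [0,1]; the mode is at 0.
Mean = 1/(1+24) = 0.040.
Difference = 0.040 − 0.000 = 0.040.

0.040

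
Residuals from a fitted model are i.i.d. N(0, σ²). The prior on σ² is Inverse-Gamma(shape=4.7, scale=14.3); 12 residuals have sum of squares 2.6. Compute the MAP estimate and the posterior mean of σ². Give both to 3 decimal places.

Posterior: Inverse-Gamma(shape = 4.7+12/2 = 10.7, scale = 14.3+2.6/2 = 15.6).
Mode = β/(α+1) = 15.6/11.7 = 1.333.
Mean = β/(α−1) = 15.6/9.7 = 1.608.

MAP: 1.333. Posterior mean: 1.608.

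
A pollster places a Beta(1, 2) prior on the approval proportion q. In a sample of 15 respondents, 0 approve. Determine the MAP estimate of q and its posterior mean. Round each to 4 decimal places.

MAP: 0.0000. Posterior mean: 0.0556.

Posterior: Beta(1+0, 2+15) = Beta(1, 17).
Since α = 1 ≤ 1 and β > 1, the Beta density is monotone decreasing on [0,1]; the mode is at 0.
Mean = 1/(1+17) = 0.0556.
The mean is pulled above the mode by the posterior's right skew.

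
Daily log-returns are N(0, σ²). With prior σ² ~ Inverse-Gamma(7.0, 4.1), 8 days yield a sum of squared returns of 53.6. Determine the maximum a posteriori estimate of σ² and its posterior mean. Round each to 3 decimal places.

Posterior: Inverse-Gamma(shape = 7.0+8/2 = 11.0, scale = 4.1+53.6/2 = 30.9).
Mode = β/(α+1) = 30.9/12.0 = 2.575.
Mean = β/(α−1) = 30.9/10.0 = 3.090.

σ²_MAP = 2.575, E[σ²|data] = 3.090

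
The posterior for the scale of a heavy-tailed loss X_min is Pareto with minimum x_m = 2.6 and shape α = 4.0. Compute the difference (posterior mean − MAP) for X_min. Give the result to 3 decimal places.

0.867

The Pareto density is strictly decreasing on [x_m, ∞), so the mode is x_m = 2.600.
Mean = α·x_m/(α−1) = 4.0·2.6/3.0 = 3.467.
Difference = 3.467 − 2.600 = 0.867.
Mean > mode: the posterior has a right tail.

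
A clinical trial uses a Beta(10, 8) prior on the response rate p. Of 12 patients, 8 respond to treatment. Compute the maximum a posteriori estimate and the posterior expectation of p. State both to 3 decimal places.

Posterior: Beta(10+8, 8+4) = Beta(18, 12).
Mode = (18−1)/(18+12−2) = 17/28 = 0.607.
Mean = 18/(18+12) = 18/30 = 0.600.

maximum a posteriori estimate = 0.607, posterior expectation = 0.600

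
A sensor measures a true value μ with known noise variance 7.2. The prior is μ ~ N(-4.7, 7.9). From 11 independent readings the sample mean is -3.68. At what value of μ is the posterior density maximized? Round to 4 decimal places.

Posterior for μ is Normal. Precision-weighted mean: (1/7.9·-4.7 + 11/7.2·-3.68) / (1/7.9 + 11/7.2) = -3.7580.
A Normal posterior is symmetric, so mode = mean.
This is the posterior mode — the MAP estimate.

-3.7580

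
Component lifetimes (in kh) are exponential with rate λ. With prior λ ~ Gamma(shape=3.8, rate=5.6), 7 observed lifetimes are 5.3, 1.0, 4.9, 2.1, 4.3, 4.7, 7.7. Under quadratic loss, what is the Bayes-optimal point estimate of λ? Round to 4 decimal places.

0.3034

Σ times = 30.0. Posterior: Gamma(shape = 3.8+7 = 10.8, rate = 5.6+30.0 = 35.6).
Mode = (α−1)/β = 9.8/35.6 = 0.2753.
Mean = α/β = 10.8/35.6 = 0.3034.
Quadratic loss ⇒ the optimal estimator is the posterior mean.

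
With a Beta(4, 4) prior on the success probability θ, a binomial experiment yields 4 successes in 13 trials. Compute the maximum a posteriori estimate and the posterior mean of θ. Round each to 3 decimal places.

MAP = 0.368, posterior mean = 0.381

Posterior: Beta(4+4, 4+9) = Beta(8, 13).
Mode = (8−1)/(8+13−2) = 7/19 = 0.368.
Mean = 8/(8+13) = 8/21 = 0.381.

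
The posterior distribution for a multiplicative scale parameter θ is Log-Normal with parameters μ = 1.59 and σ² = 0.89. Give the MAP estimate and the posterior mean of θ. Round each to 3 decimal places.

θ_MAP = 2.014, E[θ|data] = 7.652

Mode = exp(μ − σ²) = exp(0.70) = 2.014.
Mean = exp(μ + σ²/2) = exp(2.035) = 7.652.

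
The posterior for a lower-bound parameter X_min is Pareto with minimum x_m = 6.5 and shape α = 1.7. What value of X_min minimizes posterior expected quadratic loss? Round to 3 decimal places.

15.786

The Pareto density is strictly decreasing on [x_m, ∞), so the mode is x_m = 6.500.
Mean = α·x_m/(α−1) = 1.7·6.5/0.7 = 15.786.
Quadratic loss ⇒ the optimal estimator is the posterior mean.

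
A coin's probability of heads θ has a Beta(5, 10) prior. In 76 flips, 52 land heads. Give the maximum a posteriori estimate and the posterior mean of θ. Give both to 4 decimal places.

Posterior: Beta(5+52, 10+24) = Beta(57, 34).
Mode = (57−1)/(57+34−2) = 56/89 = 0.6292.
Mean = 57/(57+34) = 57/91 = 0.6264.

MAP: 0.6292. Posterior mean: 0.6264.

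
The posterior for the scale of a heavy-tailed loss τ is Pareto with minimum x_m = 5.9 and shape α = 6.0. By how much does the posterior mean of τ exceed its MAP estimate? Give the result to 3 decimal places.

1.180

The Pareto density is strictly decreasing on [x_m, ∞), so the mode is x_m = 5.900.
Mean = α·x_m/(α−1) = 6.0·5.9/5.0 = 7.080.
Difference = 7.080 − 5.900 = 1.180.
Right-skewed posterior ⇒ mode < mean.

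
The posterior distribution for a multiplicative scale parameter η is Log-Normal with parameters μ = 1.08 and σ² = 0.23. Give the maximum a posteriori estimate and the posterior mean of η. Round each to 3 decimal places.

Mode = exp(μ − σ²) = exp(0.85) = 2.340.
Mean = exp(μ + σ²/2) = exp(1.195) = 3.304.

MAP: 2.340. Posterior mean: 3.304.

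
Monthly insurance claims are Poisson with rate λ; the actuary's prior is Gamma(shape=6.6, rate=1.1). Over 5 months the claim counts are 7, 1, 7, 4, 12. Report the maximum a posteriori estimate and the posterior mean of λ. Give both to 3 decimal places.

Σ counts = 31. Posterior: Gamma(shape = 6.6+31 = 37.6, rate = 1.1+5 = 6.1).
Mode = (α−1)/β = 36.6/6.1 = 6.000.
Mean = α/β = 37.6/6.1 = 6.164.

MAP: 6.000. Posterior mean: 6.164.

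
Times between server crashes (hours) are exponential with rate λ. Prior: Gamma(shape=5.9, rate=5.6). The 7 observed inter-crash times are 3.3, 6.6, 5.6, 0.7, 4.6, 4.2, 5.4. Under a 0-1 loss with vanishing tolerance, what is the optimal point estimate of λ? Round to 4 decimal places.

Σ times = 30.4. Posterior: Gamma(shape = 5.9+7 = 12.9, rate = 5.6+30.4 = 36.0).
Mode = (α−1)/β = 11.9/36.0 = 0.3306.
Mean = α/β = 12.9/36.0 = 0.3583.
This is the posterior mode — the MAP estimate.

0.3306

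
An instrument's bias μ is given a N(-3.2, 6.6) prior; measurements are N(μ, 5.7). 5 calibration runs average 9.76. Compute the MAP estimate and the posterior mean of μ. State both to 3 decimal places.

MAP = 7.851; posterior mean = 7.851

Posterior for μ is Normal. Precision-weighted mean: (1/6.6·-3.2 + 5/5.7·9.76) / (1/6.6 + 5/5.7) = 7.851.
A Normal posterior is symmetric, so mode = mean.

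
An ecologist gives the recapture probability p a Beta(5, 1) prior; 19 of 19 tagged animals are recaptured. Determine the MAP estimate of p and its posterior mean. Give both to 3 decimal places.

Posterior: Beta(5+19, 1+0) = Beta(24, 1).
Since β = 1 ≤ 1 and α > 1, the Beta density is monotone increasing on [0,1]; the mode is at 1.
Mean = 24/(24+1) = 0.960.

p_MAP = 1.000, E[p|data] = 0.960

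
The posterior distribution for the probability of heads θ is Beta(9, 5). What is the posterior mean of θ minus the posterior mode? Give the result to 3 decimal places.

Mode = (9−1)/(9+5−2) = 8/12 = 0.667.
Mean = 9/(9+5) = 9/14 = 0.643.
Difference = 0.643 − 0.667 = -0.024.
The mean is pulled below the mode by the posterior's left skew.

-0.024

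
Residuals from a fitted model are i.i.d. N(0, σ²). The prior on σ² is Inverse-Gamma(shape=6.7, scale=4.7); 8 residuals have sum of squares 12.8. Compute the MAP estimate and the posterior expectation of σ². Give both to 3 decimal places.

MAP: 0.949. Posterior mean: 1.144.

Posterior: Inverse-Gamma(shape = 6.7+8/2 = 10.7, scale = 4.7+12.8/2 = 11.1).
Mode = β/(α+1) = 11.1/11.7 = 0.949.
Mean = β/(α−1) = 11.1/9.7 = 1.144.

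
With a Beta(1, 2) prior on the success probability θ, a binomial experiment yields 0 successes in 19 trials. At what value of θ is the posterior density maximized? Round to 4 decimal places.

0.0000

Posterior: Beta(1+0, 2+19) = Beta(1, 21).
Since α = 1 ≤ 1 and β > 1, the Beta density is monotone decreasing on [0,1]; the mode is at 0.
Mean = 1/(1+21) = 0.0455.
This is the posterior mode — the MAP estimate.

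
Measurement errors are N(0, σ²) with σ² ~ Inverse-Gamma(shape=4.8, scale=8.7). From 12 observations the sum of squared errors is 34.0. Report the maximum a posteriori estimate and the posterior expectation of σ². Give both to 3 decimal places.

Posterior: Inverse-Gamma(shape = 4.8+12/2 = 10.8, scale = 8.7+34.0/2 = 25.7).
Mode = β/(α+1) = 25.7/11.8 = 2.178.
Mean = β/(α−1) = 25.7/9.8 = 2.622.
The posterior is right-skewed, so the mean exceeds the mode.

MAP: 2.178. Posterior mean: 2.622.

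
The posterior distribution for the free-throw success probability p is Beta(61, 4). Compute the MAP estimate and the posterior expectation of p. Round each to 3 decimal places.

Mode = (61−1)/(61+4−2) = 60/63 = 0.952.
Mean = 61/(61+4) = 61/65 = 0.938.
The mean is pulled below the mode by the posterior's left skew.

MAP = 0.952, posterior mean = 0.938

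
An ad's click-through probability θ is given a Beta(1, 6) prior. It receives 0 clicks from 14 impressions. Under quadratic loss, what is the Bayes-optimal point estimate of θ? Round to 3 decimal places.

Posterior: Beta(1+0, 6+14) = Beta(1, 20).
Since α = 1 ≤ 1 and β > 1, the Beta density is monotone decreasing on [0,1]; the mode is at 0.
Mean = 1/(1+20) = 0.048.
Quadratic loss ⇒ the optimal estimator is the posterior mean.

0.048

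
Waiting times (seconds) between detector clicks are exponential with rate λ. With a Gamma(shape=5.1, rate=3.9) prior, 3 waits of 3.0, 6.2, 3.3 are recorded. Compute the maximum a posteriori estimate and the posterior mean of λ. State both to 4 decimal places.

λ_MAP = 0.4329, E[λ|data] = 0.4939

Σ times = 12.5. Posterior: Gamma(shape = 5.1+3 = 8.1, rate = 3.9+12.5 = 16.4).
Mode = (α−1)/β = 7.1/16.4 = 0.4329.
Mean = α/β = 8.1/16.4 = 0.4939.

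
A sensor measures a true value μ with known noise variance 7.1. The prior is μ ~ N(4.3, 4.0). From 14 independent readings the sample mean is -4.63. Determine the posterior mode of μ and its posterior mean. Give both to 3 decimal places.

μ_MAP = -3.625, E[μ|data] = -3.625

Posterior for μ is Normal. Precision-weighted mean: (1/4.0·4.3 + 14/7.1·-4.63) / (1/4.0 + 14/7.1) = -3.625.
A Normal posterior is symmetric, so mode = mean.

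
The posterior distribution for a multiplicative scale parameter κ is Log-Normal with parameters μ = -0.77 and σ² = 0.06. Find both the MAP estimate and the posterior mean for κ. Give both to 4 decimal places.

κ_MAP = 0.4360, E[κ|data] = 0.4771

Mode = exp(μ − σ²) = exp(-0.83) = 0.4360.
Mean = exp(μ + σ²/2) = exp(-0.740) = 0.4771.
The mean is pulled above the mode by the posterior's right skew.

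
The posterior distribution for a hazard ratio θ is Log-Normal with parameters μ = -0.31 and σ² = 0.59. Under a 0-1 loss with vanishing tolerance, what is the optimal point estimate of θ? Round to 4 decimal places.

0.4066

Mode = exp(μ − σ²) = exp(-0.90) = 0.4066.
Mean = exp(μ + σ²/2) = exp(-0.015) = 0.9851.
This is the posterior mode — the MAP estimate.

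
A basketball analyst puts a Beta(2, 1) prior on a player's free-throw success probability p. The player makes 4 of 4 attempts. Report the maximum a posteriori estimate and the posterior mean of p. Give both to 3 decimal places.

Posterior: Beta(2+4, 1+0) = Beta(6, 1).
Since β = 1 ≤ 1 and α > 1, the Beta density is monotone increasing on [0,1]; the mode is at 1.
Mean = 6/(6+1) = 0.857.

maximum a posteriori estimate = 1.000, posterior mean = 0.857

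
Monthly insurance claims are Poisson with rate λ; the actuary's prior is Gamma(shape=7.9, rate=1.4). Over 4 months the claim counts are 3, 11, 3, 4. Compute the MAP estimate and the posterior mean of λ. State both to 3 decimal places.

Σ counts = 21. Posterior: Gamma(shape = 7.9+21 = 28.9, rate = 1.4+4 = 5.4).
Mode = (α−1)/β = 27.9/5.4 = 5.167.
Mean = α/β = 28.9/5.4 = 5.352.

λ_MAP = 5.167, E[λ|data] = 5.352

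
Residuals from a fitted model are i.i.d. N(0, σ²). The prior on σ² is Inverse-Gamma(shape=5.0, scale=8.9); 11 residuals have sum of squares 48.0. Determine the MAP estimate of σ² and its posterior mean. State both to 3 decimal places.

Posterior: Inverse-Gamma(shape = 5.0+11/2 = 10.5, scale = 8.9+48.0/2 = 32.9).
Mode = β/(α+1) = 32.9/11.5 = 2.861.
Mean = β/(α−1) = 32.9/9.5 = 3.463.

MAP = 2.861; posterior mean = 3.463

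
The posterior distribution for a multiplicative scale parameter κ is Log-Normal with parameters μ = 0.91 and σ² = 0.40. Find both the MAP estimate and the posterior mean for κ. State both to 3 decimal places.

MAP = 1.665; posterior mean = 3.034

Mode = exp(μ − σ²) = exp(0.51) = 1.665.
Mean = exp(μ + σ²/2) = exp(1.110) = 3.034.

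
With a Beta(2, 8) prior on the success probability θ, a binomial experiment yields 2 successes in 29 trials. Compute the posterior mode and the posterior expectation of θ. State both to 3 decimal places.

Posterior: Beta(2+2, 8+27) = Beta(4, 35).
Mode = (4−1)/(4+35−2) = 3/37 = 0.081.
Mean = 4/(4+35) = 4/39 = 0.103.

MAP = 0.081, posterior mean = 0.103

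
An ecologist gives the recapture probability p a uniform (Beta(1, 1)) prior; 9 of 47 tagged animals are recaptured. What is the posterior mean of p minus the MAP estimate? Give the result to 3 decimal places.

Posterior: Beta(1+9, 1+38) = Beta(10, 39).
Mode = (10−1)/(10+39−2) = 9/47 = 0.191.
With a flat prior the MAP equals the MLE, 9/47.
Mean = 10/(10+39) = 10/49 = 0.204.
Difference = 0.204 − 0.191 = 0.013.
The posterior is right-skewed, so the mean exceeds the mode.

0.013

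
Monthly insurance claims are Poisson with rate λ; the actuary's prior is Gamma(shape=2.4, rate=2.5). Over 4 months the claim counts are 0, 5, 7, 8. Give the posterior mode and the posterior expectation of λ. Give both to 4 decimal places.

MAP = 3.2923; posterior mean = 3.4462

Σ counts = 20. Posterior: Gamma(shape = 2.4+20 = 22.4, rate = 2.5+4 = 6.5).
Mode = (α−1)/β = 21.4/6.5 = 3.2923.
Mean = α/β = 22.4/6.5 = 3.4462.
The mean is pulled above the mode by the posterior's right skew.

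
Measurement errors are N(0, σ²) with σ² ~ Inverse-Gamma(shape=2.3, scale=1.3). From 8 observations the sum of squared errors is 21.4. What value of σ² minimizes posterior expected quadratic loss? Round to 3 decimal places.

Posterior: Inverse-Gamma(shape = 2.3+8/2 = 6.3, scale = 1.3+21.4/2 = 12.0).
Mode = β/(α+1) = 12.0/7.3 = 1.644.
Mean = β/(α−1) = 12.0/5.3 = 2.264.
Quadratic loss ⇒ the optimal estimator is the posterior mean.

2.264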